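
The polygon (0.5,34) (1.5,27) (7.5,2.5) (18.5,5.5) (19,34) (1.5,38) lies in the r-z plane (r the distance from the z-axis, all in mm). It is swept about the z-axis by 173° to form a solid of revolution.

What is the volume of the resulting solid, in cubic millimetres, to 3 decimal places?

Volume = 15849.185 mm³

Profile (r,z), 6 vertices: (0.5,34) (1.5,27) (7.5,2.5) (18.5,5.5) (19,34) (1.5,38)
edge 0: (0.5,34)→(1.5,27)  cross = 0.5·27 − 1.5·34 = -37.5000; (r_i+r_j)·cross = 2·-37.5000 = -75.0000
edge 1: (1.5,27)→(7.5,2.5)  cross = 1.5·2.5 − 7.5·27 = -198.7500; (r_i+r_j)·cross = 9·-198.7500 = -1788.7500
edge 2: (7.5,2.5)→(18.5,5.5)  cross = 7.5·5.5 − 18.5·2.5 = -5.0000; (r_i+r_j)·cross = 26·-5.0000 = -130.0000
edge 3: (18.5,5.5)→(19,34)  cross = 18.5·34 − 19·5.5 = 524.5000; (r_i+r_j)·cross = 37.5·524.5000 = 19668.7500
edge 4: (19,34)→(1.5,38)  cross = 19·38 − 1.5·34 = 671.0000; (r_i+r_j)·cross = 20.5·671.0000 = 13755.5000
edge 5: (1.5,38)→(0.5,34)  cross = 1.5·34 − 0.5·38 = 32.0000; (r_i+r_j)·cross = 2·32.0000 = 64.0000
Σcross = 986.2500 → A = |Σcross|/2 = 493.1250 mm²
Σ(r_i+r_j)·cross = 31494.5000 → first moment M = |Σ|/6 = 5249.0833
R_c = M/A = 5249.0833/493.1250 = 10.6445 mm
θ = 173° = 3.019420 rad
V = θ·R_c·A = 3.019420·10.6445·493.1250 = 15849.185 mm³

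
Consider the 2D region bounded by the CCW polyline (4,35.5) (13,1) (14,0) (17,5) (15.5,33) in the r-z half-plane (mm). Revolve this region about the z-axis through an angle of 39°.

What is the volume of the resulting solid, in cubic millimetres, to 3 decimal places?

Profile (r,z), 5 vertices: (4,35.5) (13,1) (14,0) (17,5) (15.5,33)
edge 0: (4,35.5)→(13,1)  cross = 4·1 − 13·35.5 = -457.5000; (r_i+r_j)·cross = 17·-457.5000 = -7777.5000
edge 1: (13,1)→(14,0)  cross = 13·0 − 14·1 = -14.0000; (r_i+r_j)·cross = 27·-14.0000 = -378.0000
edge 2: (14,0)→(17,5)  cross = 14·5 − 17·0 = 70.0000; (r_i+r_j)·cross = 31·70.0000 = 2170.0000
edge 3: (17,5)→(15.5,33)  cross = 17·33 − 15.5·5 = 483.5000; (r_i+r_j)·cross = 32.5·483.5000 = 15713.7500
edge 4: (15.5,33)→(4,35.5)  cross = 15.5·35.5 − 4·33 = 418.2500; (r_i+r_j)·cross = 19.5·418.2500 = 8155.8750
Σcross = 500.2500 → A = |Σcross|/2 = 250.1250 mm²
Σ(r_i+r_j)·cross = 17884.1250 → first moment M = |Σ|/6 = 2980.6875
R_c = M/A = 2980.6875/250.1250 = 11.9168 mm
θ = 39° = 0.680678 rad
V = θ·R_c·A = 0.680678·11.9168·250.1250 = 2028.890 mm³

Volume = 2028.890 mm³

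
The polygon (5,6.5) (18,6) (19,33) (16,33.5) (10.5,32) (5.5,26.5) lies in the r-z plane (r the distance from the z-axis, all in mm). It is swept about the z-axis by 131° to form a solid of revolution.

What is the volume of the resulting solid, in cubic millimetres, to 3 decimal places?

Volume = 9306.810 mm³

Profile (r,z), 6 vertices: (5,6.5) (18,6) (19,33) (16,33.5) (10.5,32) (5.5,26.5)
edge 0: (5,6.5)→(18,6)  cross = 5·6 − 18·6.5 = -87.0000; (r_i+r_j)·cross = 23·-87.0000 = -2001.0000
edge 1: (18,6)→(19,33)  cross = 18·33 − 19·6 = 480.0000; (r_i+r_j)·cross = 37·480.0000 = 17760.0000
edge 2: (19,33)→(16,33.5)  cross = 19·33.5 − 16·33 = 108.5000; (r_i+r_j)·cross = 35·108.5000 = 3797.5000
edge 3: (16,33.5)→(10.5,32)  cross = 16·32 − 10.5·33.5 = 160.2500; (r_i+r_j)·cross = 26.5·160.2500 = 4246.6250
edge 4: (10.5,32)→(5.5,26.5)  cross = 10.5·26.5 − 5.5·32 = 102.2500; (r_i+r_j)·cross = 16·102.2500 = 1636.0000
edge 5: (5.5,26.5)→(5,6.5)  cross = 5.5·6.5 − 5·26.5 = -96.7500; (r_i+r_j)·cross = 10.5·-96.7500 = -1015.8750
Σcross = 667.2500 → A = |Σcross|/2 = 333.6250 mm²
Σ(r_i+r_j)·cross = 24423.2500 → first moment M = |Σ|/6 = 4070.5417
R_c = M/A = 4070.5417/333.6250 = 12.2009 mm
θ = 131° = 2.286381 rad
V = θ·R_c·A = 2.286381·12.2009·333.6250 = 9306.810 mm³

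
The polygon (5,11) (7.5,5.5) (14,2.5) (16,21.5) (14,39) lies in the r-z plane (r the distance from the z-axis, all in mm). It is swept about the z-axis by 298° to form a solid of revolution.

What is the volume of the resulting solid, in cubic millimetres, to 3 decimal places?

Volume = 12830.309 mm³

Profile (r,z), 5 vertices: (5,11) (7.5,5.5) (14,2.5) (16,21.5) (14,39)
edge 0: (5,11)→(7.5,5.5)  cross = 5·5.5 − 7.5·11 = -55.0000; (r_i+r_j)·cross = 12.5·-55.0000 = -687.5000
edge 1: (7.5,5.5)→(14,2.5)  cross = 7.5·2.5 − 14·5.5 = -58.2500; (r_i+r_j)·cross = 21.5·-58.2500 = -1252.3750
edge 2: (14,2.5)→(16,21.5)  cross = 14·21.5 − 16·2.5 = 261.0000; (r_i+r_j)·cross = 30·261.0000 = 7830.0000
edge 3: (16,21.5)→(14,39)  cross = 16·39 − 14·21.5 = 323.0000; (r_i+r_j)·cross = 30·323.0000 = 9690.0000
edge 4: (14,39)→(5,11)  cross = 14·11 − 5·39 = -41.0000; (r_i+r_j)·cross = 19·-41.0000 = -779.0000
Σcross = 429.7500 → A = |Σcross|/2 = 214.8750 mm²
Σ(r_i+r_j)·cross = 14801.1250 → first moment M = |Σ|/6 = 2466.8542
R_c = M/A = 2466.8542/214.8750 = 11.4804 mm
θ = 298° = 5.201081 rad
V = θ·R_c·A = 5.201081·11.4804·214.8750 = 12830.309 mm³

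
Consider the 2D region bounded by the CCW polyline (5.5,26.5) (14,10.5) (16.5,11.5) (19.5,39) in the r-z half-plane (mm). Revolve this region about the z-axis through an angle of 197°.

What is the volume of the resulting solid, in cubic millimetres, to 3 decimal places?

Volume = 9264.639 mm³

Profile (r,z), 4 vertices: (5.5,26.5) (14,10.5) (16.5,11.5) (19.5,39)
edge 0: (5.5,26.5)→(14,10.5)  cross = 5.5·10.5 − 14·26.5 = -313.2500; (r_i+r_j)·cross = 19.5·-313.2500 = -6108.3750
edge 1: (14,10.5)→(16.5,11.5)  cross = 14·11.5 − 16.5·10.5 = -12.2500; (r_i+r_j)·cross = 30.5·-12.2500 = -373.6250
edge 2: (16.5,11.5)→(19.5,39)  cross = 16.5·39 − 19.5·11.5 = 419.2500; (r_i+r_j)·cross = 36·419.2500 = 15093.0000
edge 3: (19.5,39)→(5.5,26.5)  cross = 19.5·26.5 − 5.5·39 = 302.2500; (r_i+r_j)·cross = 25·302.2500 = 7556.2500
Σcross = 396.0000 → A = |Σcross|/2 = 198.0000 mm²
Σ(r_i+r_j)·cross = 16167.2500 → first moment M = |Σ|/6 = 2694.5417
R_c = M/A = 2694.5417/198.0000 = 13.6088 mm
θ = 197° = 3.438299 rad
V = θ·R_c·A = 3.438299·13.6088·198.0000 = 9264.639 mm³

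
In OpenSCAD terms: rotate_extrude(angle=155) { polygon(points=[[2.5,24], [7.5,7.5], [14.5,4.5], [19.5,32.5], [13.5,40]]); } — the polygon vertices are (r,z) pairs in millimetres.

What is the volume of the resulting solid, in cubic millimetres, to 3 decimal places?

Volume = 11101.374 mm³

Profile (r,z), 5 vertices: (2.5,24) (7.5,7.5) (14.5,4.5) (19.5,32.5) (13.5,40)
edge 0: (2.5,24)→(7.5,7.5)  cross = 2.5·7.5 − 7.5·24 = -161.2500; (r_i+r_j)·cross = 10·-161.2500 = -1612.5000
edge 1: (7.5,7.5)→(14.5,4.5)  cross = 7.5·4.5 − 14.5·7.5 = -75.0000; (r_i+r_j)·cross = 22·-75.0000 = -1650.0000
edge 2: (14.5,4.5)→(19.5,32.5)  cross = 14.5·32.5 − 19.5·4.5 = 383.5000; (r_i+r_j)·cross = 34·383.5000 = 13039.0000
edge 3: (19.5,32.5)→(13.5,40)  cross = 19.5·40 − 13.5·32.5 = 341.2500; (r_i+r_j)·cross = 33·341.2500 = 11261.2500
edge 4: (13.5,40)→(2.5,24)  cross = 13.5·24 − 2.5·40 = 224.0000; (r_i+r_j)·cross = 16·224.0000 = 3584.0000
Σcross = 712.5000 → A = |Σcross|/2 = 356.2500 mm²
Σ(r_i+r_j)·cross = 24621.7500 → first moment M = |Σ|/6 = 4103.6250
R_c = M/A = 4103.6250/356.2500 = 11.5189 mm
θ = 155° = 2.705260 rad
V = θ·R_c·A = 2.705260·11.5189·356.2500 = 11101.374 mm³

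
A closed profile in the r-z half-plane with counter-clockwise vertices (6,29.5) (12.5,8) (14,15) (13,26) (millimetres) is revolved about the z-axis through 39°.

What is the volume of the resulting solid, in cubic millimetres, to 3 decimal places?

Volume = 561.829 mm³

Profile (r,z), 4 vertices: (6,29.5) (12.5,8) (14,15) (13,26)
edge 0: (6,29.5)→(12.5,8)  cross = 6·8 − 12.5·29.5 = -320.7500; (r_i+r_j)·cross = 18.5·-320.7500 = -5933.8750
edge 1: (12.5,8)→(14,15)  cross = 12.5·15 − 14·8 = 75.5000; (r_i+r_j)·cross = 26.5·75.5000 = 2000.7500
edge 2: (14,15)→(13,26)  cross = 14·26 − 13·15 = 169.0000; (r_i+r_j)·cross = 27·169.0000 = 4563.0000
edge 3: (13,26)→(6,29.5)  cross = 13·29.5 − 6·26 = 227.5000; (r_i+r_j)·cross = 19·227.5000 = 4322.5000
Σcross = 151.2500 → A = |Σcross|/2 = 75.6250 mm²
Σ(r_i+r_j)·cross = 4952.3750 → first moment M = |Σ|/6 = 825.3958
R_c = M/A = 825.3958/75.6250 = 10.9143 mm
θ = 39° = 0.680678 rad
V = θ·R_c·A = 0.680678·10.9143·75.6250 = 561.829 mm³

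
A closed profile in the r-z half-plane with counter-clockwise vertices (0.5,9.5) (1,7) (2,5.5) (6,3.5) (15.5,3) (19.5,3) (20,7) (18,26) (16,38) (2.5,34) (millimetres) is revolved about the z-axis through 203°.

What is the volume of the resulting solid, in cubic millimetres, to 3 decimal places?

Profile (r,z), 10 vertices: (0.5,9.5) (1,7) (2,5.5) (6,3.5) (15.5,3) (19.5,3) (20,7) (18,26) (16,38) (2.5,34)
edge 0: (0.5,9.5)→(1,7)  cross = 0.5·7 − 1·9.5 = -6.0000; (r_i+r_j)·cross = 1.5·-6.0000 = -9.0000
edge 1: (1,7)→(2,5.5)  cross = 1·5.5 − 2·7 = -8.5000; (r_i+r_j)·cross = 3·-8.5000 = -25.5000
edge 2: (2,5.5)→(6,3.5)  cross = 2·3.5 − 6·5.5 = -26.0000; (r_i+r_j)·cross = 8·-26.0000 = -208.0000
edge 3: (6,3.5)→(15.5,3)  cross = 6·3 − 15.5·3.5 = -36.2500; (r_i+r_j)·cross = 21.5·-36.2500 = -779.3750
edge 4: (15.5,3)→(19.5,3)  cross = 15.5·3 − 19.5·3 = -12.0000; (r_i+r_j)·cross = 35·-12.0000 = -420.0000
edge 5: (19.5,3)→(20,7)  cross = 19.5·7 − 20·3 = 76.5000; (r_i+r_j)·cross = 39.5·76.5000 = 3021.7500
edge 6: (20,7)→(18,26)  cross = 20·26 − 18·7 = 394.0000; (r_i+r_j)·cross = 38·394.0000 = 14972.0000
edge 7: (18,26)→(16,38)  cross = 18·38 − 16·26 = 268.0000; (r_i+r_j)·cross = 34·268.0000 = 9112.0000
edge 8: (16,38)→(2.5,34)  cross = 16·34 − 2.5·38 = 449.0000; (r_i+r_j)·cross = 18.5·449.0000 = 8306.5000
edge 9: (2.5,34)→(0.5,9.5)  cross = 2.5·9.5 − 0.5·34 = 6.7500; (r_i+r_j)·cross = 3·6.7500 = 20.2500
Σcross = 1105.5000 → A = |Σcross|/2 = 552.7500 mm²
Σ(r_i+r_j)·cross = 33990.6250 → first moment M = |Σ|/6 = 5665.1042
R_c = M/A = 5665.1042/552.7500 = 10.2489 mm
θ = 203° = 3.543018 rad
V = θ·R_c·A = 3.543018·10.2489·552.7500 = 20071.568 mm³

Volume = 20071.568 mm³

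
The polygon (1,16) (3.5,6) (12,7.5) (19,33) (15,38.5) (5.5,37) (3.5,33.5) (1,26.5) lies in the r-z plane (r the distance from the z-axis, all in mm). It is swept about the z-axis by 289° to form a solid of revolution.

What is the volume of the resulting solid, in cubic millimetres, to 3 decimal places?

Volume = 19117.081 mm³

Profile (r,z), 8 vertices: (1,16) (3.5,6) (12,7.5) (19,33) (15,38.5) (5.5,37) (3.5,33.5) (1,26.5)
edge 0: (1,16)→(3.5,6)  cross = 1·6 − 3.5·16 = -50.0000; (r_i+r_j)·cross = 4.5·-50.0000 = -225.0000
edge 1: (3.5,6)→(12,7.5)  cross = 3.5·7.5 − 12·6 = -45.7500; (r_i+r_j)·cross = 15.5·-45.7500 = -709.1250
edge 2: (12,7.5)→(19,33)  cross = 12·33 − 19·7.5 = 253.5000; (r_i+r_j)·cross = 31·253.5000 = 7858.5000
edge 3: (19,33)→(15,38.5)  cross = 19·38.5 − 15·33 = 236.5000; (r_i+r_j)·cross = 34·236.5000 = 8041.0000
edge 4: (15,38.5)→(5.5,37)  cross = 15·37 − 5.5·38.5 = 343.2500; (r_i+r_j)·cross = 20.5·343.2500 = 7036.6250
edge 5: (5.5,37)→(3.5,33.5)  cross = 5.5·33.5 − 3.5·37 = 54.7500; (r_i+r_j)·cross = 9·54.7500 = 492.7500
edge 6: (3.5,33.5)→(1,26.5)  cross = 3.5·26.5 − 1·33.5 = 59.2500; (r_i+r_j)·cross = 4.5·59.2500 = 266.6250
edge 7: (1,26.5)→(1,16)  cross = 1·16 − 1·26.5 = -10.5000; (r_i+r_j)·cross = 2·-10.5000 = -21.0000
Σcross = 841.0000 → A = |Σcross|/2 = 420.5000 mm²
Σ(r_i+r_j)·cross = 22740.3750 → first moment M = |Σ|/6 = 3790.0625
R_c = M/A = 3790.0625/420.5000 = 9.0132 mm
θ = 289° = 5.044002 rad
V = θ·R_c·A = 5.044002·9.0132·420.5000 = 19117.081 mm³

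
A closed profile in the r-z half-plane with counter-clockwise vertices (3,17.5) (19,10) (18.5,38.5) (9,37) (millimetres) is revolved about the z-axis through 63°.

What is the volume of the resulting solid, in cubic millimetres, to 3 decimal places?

Profile (r,z), 4 vertices: (3,17.5) (19,10) (18.5,38.5) (9,37)
edge 0: (3,17.5)→(19,10)  cross = 3·10 − 19·17.5 = -302.5000; (r_i+r_j)·cross = 22·-302.5000 = -6655.0000
edge 1: (19,10)→(18.5,38.5)  cross = 19·38.5 − 18.5·10 = 546.5000; (r_i+r_j)·cross = 37.5·546.5000 = 20493.7500
edge 2: (18.5,38.5)→(9,37)  cross = 18.5·37 − 9·38.5 = 338.0000; (r_i+r_j)·cross = 27.5·338.0000 = 9295.0000
edge 3: (9,37)→(3,17.5)  cross = 9·17.5 − 3·37 = 46.5000; (r_i+r_j)·cross = 12·46.5000 = 558.0000
Σcross = 628.5000 → A = |Σcross|/2 = 314.2500 mm²
Σ(r_i+r_j)·cross = 23691.7500 → first moment M = |Σ|/6 = 3948.6250
R_c = M/A = 3948.6250/314.2500 = 12.5652 mm
θ = 63° = 1.099557 rad
V = θ·R_c·A = 1.099557·12.5652·314.2500 = 4341.740 mm³

Volume = 4341.740 mm³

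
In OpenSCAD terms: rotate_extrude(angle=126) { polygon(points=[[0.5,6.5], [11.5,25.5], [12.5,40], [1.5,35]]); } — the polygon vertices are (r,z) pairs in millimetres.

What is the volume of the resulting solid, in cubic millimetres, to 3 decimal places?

Profile (r,z), 4 vertices: (0.5,6.5) (11.5,25.5) (12.5,40) (1.5,35)
edge 0: (0.5,6.5)→(11.5,25.5)  cross = 0.5·25.5 − 11.5·6.5 = -62.0000; (r_i+r_j)·cross = 12·-62.0000 = -744.0000
edge 1: (11.5,25.5)→(12.5,40)  cross = 11.5·40 − 12.5·25.5 = 141.2500; (r_i+r_j)·cross = 24·141.2500 = 3390.0000
edge 2: (12.5,40)→(1.5,35)  cross = 12.5·35 − 1.5·40 = 377.5000; (r_i+r_j)·cross = 14·377.5000 = 5285.0000
edge 3: (1.5,35)→(0.5,6.5)  cross = 1.5·6.5 − 0.5·35 = -7.7500; (r_i+r_j)·cross = 2·-7.7500 = -15.5000
Σcross = 449.0000 → A = |Σcross|/2 = 224.5000 mm²
Σ(r_i+r_j)·cross = 7915.5000 → first moment M = |Σ|/6 = 1319.2500
R_c = M/A = 1319.2500/224.5000 = 5.8764 mm
θ = 126° = 2.199115 rad
V = θ·R_c·A = 2.199115·5.8764·224.5000 = 2901.182 mm³

Volume = 2901.182 mm³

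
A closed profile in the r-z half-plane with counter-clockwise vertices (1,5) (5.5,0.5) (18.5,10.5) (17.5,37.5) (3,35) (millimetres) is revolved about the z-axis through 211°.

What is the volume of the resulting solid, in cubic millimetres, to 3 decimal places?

Volume = 18117.691 mm³

Profile (r,z), 5 vertices: (1,5) (5.5,0.5) (18.5,10.5) (17.5,37.5) (3,35)
edge 0: (1,5)→(5.5,0.5)  cross = 1·0.5 − 5.5·5 = -27.0000; (r_i+r_j)·cross = 6.5·-27.0000 = -175.5000
edge 1: (5.5,0.5)→(18.5,10.5)  cross = 5.5·10.5 − 18.5·0.5 = 48.5000; (r_i+r_j)·cross = 24·48.5000 = 1164.0000
edge 2: (18.5,10.5)→(17.5,37.5)  cross = 18.5·37.5 − 17.5·10.5 = 510.0000; (r_i+r_j)·cross = 36·510.0000 = 18360.0000
edge 3: (17.5,37.5)→(3,35)  cross = 17.5·35 − 3·37.5 = 500.0000; (r_i+r_j)·cross = 20.5·500.0000 = 10250.0000
edge 4: (3,35)→(1,5)  cross = 3·5 − 1·35 = -20.0000; (r_i+r_j)·cross = 4·-20.0000 = -80.0000
Σcross = 1011.5000 → A = |Σcross|/2 = 505.7500 mm²
Σ(r_i+r_j)·cross = 29518.5000 → first moment M = |Σ|/6 = 4919.7500
R_c = M/A = 4919.7500/505.7500 = 9.7276 mm
θ = 211° = 3.682645 rad
V = θ·R_c·A = 3.682645·9.7276·505.7500 = 18117.691 mm³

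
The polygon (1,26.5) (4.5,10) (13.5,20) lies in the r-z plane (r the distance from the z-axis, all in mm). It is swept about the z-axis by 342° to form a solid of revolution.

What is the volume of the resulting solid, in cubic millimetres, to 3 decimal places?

Profile (r,z), 3 vertices: (1,26.5) (4.5,10) (13.5,20)
edge 0: (1,26.5)→(4.5,10)  cross = 1·10 − 4.5·26.5 = -109.2500; (r_i+r_j)·cross = 5.5·-109.2500 = -600.8750
edge 1: (4.5,10)→(13.5,20)  cross = 4.5·20 − 13.5·10 = -45.0000; (r_i+r_j)·cross = 18·-45.0000 = -810.0000
edge 2: (13.5,20)→(1,26.5)  cross = 13.5·26.5 − 1·20 = 337.7500; (r_i+r_j)·cross = 14.5·337.7500 = 4897.3750
Σcross = 183.5000 → A = |Σcross|/2 = 91.7500 mm²
Σ(r_i+r_j)·cross = 3486.5000 → first moment M = |Σ|/6 = 581.0833
R_c = M/A = 581.0833/91.7500 = 6.3333 mm
θ = 342° = 5.969026 rad
V = θ·R_c·A = 5.969026·6.3333·91.7500 = 3468.502 mm³

Volume = 3468.502 mm³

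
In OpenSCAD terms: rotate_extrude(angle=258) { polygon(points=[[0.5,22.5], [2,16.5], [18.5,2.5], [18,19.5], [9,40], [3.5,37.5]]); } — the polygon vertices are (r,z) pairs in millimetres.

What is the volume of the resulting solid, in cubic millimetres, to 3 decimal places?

Volume = 17027.247 mm³

Profile (r,z), 6 vertices: (0.5,22.5) (2,16.5) (18.5,2.5) (18,19.5) (9,40) (3.5,37.5)
edge 0: (0.5,22.5)→(2,16.5)  cross = 0.5·16.5 − 2·22.5 = -36.7500; (r_i+r_j)·cross = 2.5·-36.7500 = -91.8750
edge 1: (2,16.5)→(18.5,2.5)  cross = 2·2.5 − 18.5·16.5 = -300.2500; (r_i+r_j)·cross = 20.5·-300.2500 = -6155.1250
edge 2: (18.5,2.5)→(18,19.5)  cross = 18.5·19.5 − 18·2.5 = 315.7500; (r_i+r_j)·cross = 36.5·315.7500 = 11524.8750
edge 3: (18,19.5)→(9,40)  cross = 18·40 − 9·19.5 = 544.5000; (r_i+r_j)·cross = 27·544.5000 = 14701.5000
edge 4: (9,40)→(3.5,37.5)  cross = 9·37.5 − 3.5·40 = 197.5000; (r_i+r_j)·cross = 12.5·197.5000 = 2468.7500
edge 5: (3.5,37.5)→(0.5,22.5)  cross = 3.5·22.5 − 0.5·37.5 = 60.0000; (r_i+r_j)·cross = 4·60.0000 = 240.0000
Σcross = 780.7500 → A = |Σcross|/2 = 390.3750 mm²
Σ(r_i+r_j)·cross = 22688.1250 → first moment M = |Σ|/6 = 3781.3542
R_c = M/A = 3781.3542/390.3750 = 9.6865 mm
θ = 258° = 4.502949 rad
V = θ·R_c·A = 4.502949·9.6865·390.3750 = 17027.247 mm³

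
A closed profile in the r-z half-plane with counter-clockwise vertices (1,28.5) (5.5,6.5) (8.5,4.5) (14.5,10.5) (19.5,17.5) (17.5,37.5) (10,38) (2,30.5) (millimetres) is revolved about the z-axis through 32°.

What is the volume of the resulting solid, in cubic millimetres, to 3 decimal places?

Volume = 2545.097 mm³

Profile (r,z), 8 vertices: (1,28.5) (5.5,6.5) (8.5,4.5) (14.5,10.5) (19.5,17.5) (17.5,37.5) (10,38) (2,30.5)
edge 0: (1,28.5)→(5.5,6.5)  cross = 1·6.5 − 5.5·28.5 = -150.2500; (r_i+r_j)·cross = 6.5·-150.2500 = -976.6250
edge 1: (5.5,6.5)→(8.5,4.5)  cross = 5.5·4.5 − 8.5·6.5 = -30.5000; (r_i+r_j)·cross = 14·-30.5000 = -427.0000
edge 2: (8.5,4.5)→(14.5,10.5)  cross = 8.5·10.5 − 14.5·4.5 = 24.0000; (r_i+r_j)·cross = 23·24.0000 = 552.0000
edge 3: (14.5,10.5)→(19.5,17.5)  cross = 14.5·17.5 − 19.5·10.5 = 49.0000; (r_i+r_j)·cross = 34·49.0000 = 1666.0000
edge 4: (19.5,17.5)→(17.5,37.5)  cross = 19.5·37.5 − 17.5·17.5 = 425.0000; (r_i+r_j)·cross = 37·425.0000 = 15725.0000
edge 5: (17.5,37.5)→(10,38)  cross = 17.5·38 − 10·37.5 = 290.0000; (r_i+r_j)·cross = 27.5·290.0000 = 7975.0000
edge 6: (10,38)→(2,30.5)  cross = 10·30.5 − 2·38 = 229.0000; (r_i+r_j)·cross = 12·229.0000 = 2748.0000
edge 7: (2,30.5)→(1,28.5)  cross = 2·28.5 − 1·30.5 = 26.5000; (r_i+r_j)·cross = 3·26.5000 = 79.5000
Σcross = 862.7500 → A = |Σcross|/2 = 431.3750 mm²
Σ(r_i+r_j)·cross = 27341.8750 → first moment M = |Σ|/6 = 4556.9792
R_c = M/A = 4556.9792/431.3750 = 10.5638 mm
θ = 32° = 0.558505 rad
V = θ·R_c·A = 0.558505·10.5638·431.3750 = 2545.097 mm³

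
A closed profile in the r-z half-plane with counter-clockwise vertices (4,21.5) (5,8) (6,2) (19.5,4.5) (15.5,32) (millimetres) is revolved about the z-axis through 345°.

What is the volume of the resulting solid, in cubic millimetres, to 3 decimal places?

Volume = 22076.032 mm³

Profile (r,z), 5 vertices: (4,21.5) (5,8) (6,2) (19.5,4.5) (15.5,32)
edge 0: (4,21.5)→(5,8)  cross = 4·8 − 5·21.5 = -75.5000; (r_i+r_j)·cross = 9·-75.5000 = -679.5000
edge 1: (5,8)→(6,2)  cross = 5·2 − 6·8 = -38.0000; (r_i+r_j)·cross = 11·-38.0000 = -418.0000
edge 2: (6,2)→(19.5,4.5)  cross = 6·4.5 − 19.5·2 = -12.0000; (r_i+r_j)·cross = 25.5·-12.0000 = -306.0000
edge 3: (19.5,4.5)→(15.5,32)  cross = 19.5·32 − 15.5·4.5 = 554.2500; (r_i+r_j)·cross = 35·554.2500 = 19398.7500
edge 4: (15.5,32)→(4,21.5)  cross = 15.5·21.5 − 4·32 = 205.2500; (r_i+r_j)·cross = 19.5·205.2500 = 4002.3750
Σcross = 634.0000 → A = |Σcross|/2 = 317.0000 mm²
Σ(r_i+r_j)·cross = 21997.6250 → first moment M = |Σ|/6 = 3666.2708
R_c = M/A = 3666.2708/317.0000 = 11.5655 mm
θ = 345° = 6.021386 rad
V = θ·R_c·A = 6.021386·11.5655·317.0000 = 22076.032 mm³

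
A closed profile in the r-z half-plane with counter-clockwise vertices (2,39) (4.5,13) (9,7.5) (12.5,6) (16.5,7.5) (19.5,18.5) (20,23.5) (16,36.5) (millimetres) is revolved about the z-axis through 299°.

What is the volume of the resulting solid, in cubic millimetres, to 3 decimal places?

Profile (r,z), 8 vertices: (2,39) (4.5,13) (9,7.5) (12.5,6) (16.5,7.5) (19.5,18.5) (20,23.5) (16,36.5)
edge 0: (2,39)→(4.5,13)  cross = 2·13 − 4.5·39 = -149.5000; (r_i+r_j)·cross = 6.5·-149.5000 = -971.7500
edge 1: (4.5,13)→(9,7.5)  cross = 4.5·7.5 − 9·13 = -83.2500; (r_i+r_j)·cross = 13.5·-83.2500 = -1123.8750
edge 2: (9,7.5)→(12.5,6)  cross = 9·6 − 12.5·7.5 = -39.7500; (r_i+r_j)·cross = 21.5·-39.7500 = -854.6250
edge 3: (12.5,6)→(16.5,7.5)  cross = 12.5·7.5 − 16.5·6 = -5.2500; (r_i+r_j)·cross = 29·-5.2500 = -152.2500
edge 4: (16.5,7.5)→(19.5,18.5)  cross = 16.5·18.5 − 19.5·7.5 = 159.0000; (r_i+r_j)·cross = 36·159.0000 = 5724.0000
edge 5: (19.5,18.5)→(20,23.5)  cross = 19.5·23.5 − 20·18.5 = 88.2500; (r_i+r_j)·cross = 39.5·88.2500 = 3485.8750
edge 6: (20,23.5)→(16,36.5)  cross = 20·36.5 − 16·23.5 = 354.0000; (r_i+r_j)·cross = 36·354.0000 = 12744.0000
edge 7: (16,36.5)→(2,39)  cross = 16·39 − 2·36.5 = 551.0000; (r_i+r_j)·cross = 18·551.0000 = 9918.0000
Σcross = 874.5000 → A = |Σcross|/2 = 437.2500 mm²
Σ(r_i+r_j)·cross = 28769.3750 → first moment M = |Σ|/6 = 4794.8958
R_c = M/A = 4794.8958/437.2500 = 10.9660 mm
θ = 299° = 5.218534 rad
V = θ·R_c·A = 5.218534·10.9660·437.2500 = 25022.329 mm³

Volume = 25022.329 mm³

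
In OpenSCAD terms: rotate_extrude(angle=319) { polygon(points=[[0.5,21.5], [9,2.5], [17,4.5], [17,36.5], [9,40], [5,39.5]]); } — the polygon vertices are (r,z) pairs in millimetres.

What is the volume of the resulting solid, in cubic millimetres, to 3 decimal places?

Volume = 26368.387 mm³

Profile (r,z), 6 vertices: (0.5,21.5) (9,2.5) (17,4.5) (17,36.5) (9,40) (5,39.5)
edge 0: (0.5,21.5)→(9,2.5)  cross = 0.5·2.5 − 9·21.5 = -192.2500; (r_i+r_j)·cross = 9.5·-192.2500 = -1826.3750
edge 1: (9,2.5)→(17,4.5)  cross = 9·4.5 − 17·2.5 = -2.0000; (r_i+r_j)·cross = 26·-2.0000 = -52.0000
edge 2: (17,4.5)→(17,36.5)  cross = 17·36.5 − 17·4.5 = 544.0000; (r_i+r_j)·cross = 34·544.0000 = 18496.0000
edge 3: (17,36.5)→(9,40)  cross = 17·40 − 9·36.5 = 351.5000; (r_i+r_j)·cross = 26·351.5000 = 9139.0000
edge 4: (9,40)→(5,39.5)  cross = 9·39.5 − 5·40 = 155.5000; (r_i+r_j)·cross = 14·155.5000 = 2177.0000
edge 5: (5,39.5)→(0.5,21.5)  cross = 5·21.5 − 0.5·39.5 = 87.7500; (r_i+r_j)·cross = 5.5·87.7500 = 482.6250
Σcross = 944.5000 → A = |Σcross|/2 = 472.2500 mm²
Σ(r_i+r_j)·cross = 28416.2500 → first moment M = |Σ|/6 = 4736.0417
R_c = M/A = 4736.0417/472.2500 = 10.0287 mm
θ = 319° = 5.567600 rad
V = θ·R_c·A = 5.567600·10.0287·472.2500 = 26368.387 mm³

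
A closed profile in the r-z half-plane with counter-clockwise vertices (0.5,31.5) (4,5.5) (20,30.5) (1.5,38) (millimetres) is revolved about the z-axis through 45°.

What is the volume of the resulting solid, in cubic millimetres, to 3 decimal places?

Volume = 1982.639 mm³

Profile (r,z), 4 vertices: (0.5,31.5) (4,5.5) (20,30.5) (1.5,38)
edge 0: (0.5,31.5)→(4,5.5)  cross = 0.5·5.5 − 4·31.5 = -123.2500; (r_i+r_j)·cross = 4.5·-123.2500 = -554.6250
edge 1: (4,5.5)→(20,30.5)  cross = 4·30.5 − 20·5.5 = 12.0000; (r_i+r_j)·cross = 24·12.0000 = 288.0000
edge 2: (20,30.5)→(1.5,38)  cross = 20·38 − 1.5·30.5 = 714.2500; (r_i+r_j)·cross = 21.5·714.2500 = 15356.3750
edge 3: (1.5,38)→(0.5,31.5)  cross = 1.5·31.5 − 0.5·38 = 28.2500; (r_i+r_j)·cross = 2·28.2500 = 56.5000
Σcross = 631.2500 → A = |Σcross|/2 = 315.6250 mm²
Σ(r_i+r_j)·cross = 15146.2500 → first moment M = |Σ|/6 = 2524.3750
R_c = M/A = 2524.3750/315.6250 = 7.9980 mm
θ = 45° = 0.785398 rad
V = θ·R_c·A = 0.785398·7.9980·315.6250 = 1982.639 mm³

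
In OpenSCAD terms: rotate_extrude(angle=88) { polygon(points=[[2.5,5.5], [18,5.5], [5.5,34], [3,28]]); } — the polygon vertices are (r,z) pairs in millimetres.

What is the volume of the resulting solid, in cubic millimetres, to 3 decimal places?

Profile (r,z), 4 vertices: (2.5,5.5) (18,5.5) (5.5,34) (3,28)
edge 0: (2.5,5.5)→(18,5.5)  cross = 2.5·5.5 − 18·5.5 = -85.2500; (r_i+r_j)·cross = 20.5·-85.2500 = -1747.6250
edge 1: (18,5.5)→(5.5,34)  cross = 18·34 − 5.5·5.5 = 581.7500; (r_i+r_j)·cross = 23.5·581.7500 = 13671.1250
edge 2: (5.5,34)→(3,28)  cross = 5.5·28 − 3·34 = 52.0000; (r_i+r_j)·cross = 8.5·52.0000 = 442.0000
edge 3: (3,28)→(2.5,5.5)  cross = 3·5.5 − 2.5·28 = -53.5000; (r_i+r_j)·cross = 5.5·-53.5000 = -294.2500
Σcross = 495.0000 → A = |Σcross|/2 = 247.5000 mm²
Σ(r_i+r_j)·cross = 12071.2500 → first moment M = |Σ|/6 = 2011.8750
R_c = M/A = 2011.8750/247.5000 = 8.1288 mm
θ = 88° = 1.535890 rad
V = θ·R_c·A = 1.535890·8.1288·247.5000 = 3090.018 mm³

Volume = 3090.018 mm³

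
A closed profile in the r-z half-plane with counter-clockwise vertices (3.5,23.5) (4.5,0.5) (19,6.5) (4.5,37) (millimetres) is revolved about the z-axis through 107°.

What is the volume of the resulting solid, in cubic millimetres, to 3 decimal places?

Volume = 4754.427 mm³

Profile (r,z), 4 vertices: (3.5,23.5) (4.5,0.5) (19,6.5) (4.5,37)
edge 0: (3.5,23.5)→(4.5,0.5)  cross = 3.5·0.5 − 4.5·23.5 = -104.0000; (r_i+r_j)·cross = 8·-104.0000 = -832.0000
edge 1: (4.5,0.5)→(19,6.5)  cross = 4.5·6.5 − 19·0.5 = 19.7500; (r_i+r_j)·cross = 23.5·19.7500 = 464.1250
edge 2: (19,6.5)→(4.5,37)  cross = 19·37 − 4.5·6.5 = 673.7500; (r_i+r_j)·cross = 23.5·673.7500 = 15833.1250
edge 3: (4.5,37)→(3.5,23.5)  cross = 4.5·23.5 − 3.5·37 = -23.7500; (r_i+r_j)·cross = 8·-23.7500 = -190.0000
Σcross = 565.7500 → A = |Σcross|/2 = 282.8750 mm²
Σ(r_i+r_j)·cross = 15275.2500 → first moment M = |Σ|/6 = 2545.8750
R_c = M/A = 2545.8750/282.8750 = 9.0000 mm
θ = 107° = 1.867502 rad
V = θ·R_c·A = 1.867502·9.0000·282.8750 = 4754.427 mm³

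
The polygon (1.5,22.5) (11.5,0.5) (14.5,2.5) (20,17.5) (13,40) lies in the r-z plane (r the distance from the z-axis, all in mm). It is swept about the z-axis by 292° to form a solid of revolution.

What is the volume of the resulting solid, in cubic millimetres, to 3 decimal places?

Profile (r,z), 5 vertices: (1.5,22.5) (11.5,0.5) (14.5,2.5) (20,17.5) (13,40)
edge 0: (1.5,22.5)→(11.5,0.5)  cross = 1.5·0.5 − 11.5·22.5 = -258.0000; (r_i+r_j)·cross = 13·-258.0000 = -3354.0000
edge 1: (11.5,0.5)→(14.5,2.5)  cross = 11.5·2.5 − 14.5·0.5 = 21.5000; (r_i+r_j)·cross = 26·21.5000 = 559.0000
edge 2: (14.5,2.5)→(20,17.5)  cross = 14.5·17.5 − 20·2.5 = 203.7500; (r_i+r_j)·cross = 34.5·203.7500 = 7029.3750
edge 3: (20,17.5)→(13,40)  cross = 20·40 − 13·17.5 = 572.5000; (r_i+r_j)·cross = 33·572.5000 = 18892.5000
edge 4: (13,40)→(1.5,22.5)  cross = 13·22.5 − 1.5·40 = 232.5000; (r_i+r_j)·cross = 14.5·232.5000 = 3371.2500
Σcross = 772.2500 → A = |Σcross|/2 = 386.1250 mm²
Σ(r_i+r_j)·cross = 26498.1250 → first moment M = |Σ|/6 = 4416.3542
R_c = M/A = 4416.3542/386.1250 = 11.4376 mm
θ = 292° = 5.096361 rad
V = θ·R_c·A = 5.096361·11.4376·386.1250 = 22507.337 mm³

Volume = 22507.337 mm³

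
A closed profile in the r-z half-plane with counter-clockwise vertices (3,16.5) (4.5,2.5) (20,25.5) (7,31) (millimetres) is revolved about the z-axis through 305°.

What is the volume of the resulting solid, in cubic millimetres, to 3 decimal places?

Volume = 11738.885 mm³

Profile (r,z), 4 vertices: (3,16.5) (4.5,2.5) (20,25.5) (7,31)
edge 0: (3,16.5)→(4.5,2.5)  cross = 3·2.5 − 4.5·16.5 = -66.7500; (r_i+r_j)·cross = 7.5·-66.7500 = -500.6250
edge 1: (4.5,2.5)→(20,25.5)  cross = 4.5·25.5 − 20·2.5 = 64.7500; (r_i+r_j)·cross = 24.5·64.7500 = 1586.3750
edge 2: (20,25.5)→(7,31)  cross = 20·31 − 7·25.5 = 441.5000; (r_i+r_j)·cross = 27·441.5000 = 11920.5000
edge 3: (7,31)→(3,16.5)  cross = 7·16.5 − 3·31 = 22.5000; (r_i+r_j)·cross = 10·22.5000 = 225.0000
Σcross = 462.0000 → A = |Σcross|/2 = 231.0000 mm²
Σ(r_i+r_j)·cross = 13231.2500 → first moment M = |Σ|/6 = 2205.2083
R_c = M/A = 2205.2083/231.0000 = 9.5464 mm
θ = 305° = 5.323254 rad
V = θ·R_c·A = 5.323254·9.5464·231.0000 = 11738.885 mm³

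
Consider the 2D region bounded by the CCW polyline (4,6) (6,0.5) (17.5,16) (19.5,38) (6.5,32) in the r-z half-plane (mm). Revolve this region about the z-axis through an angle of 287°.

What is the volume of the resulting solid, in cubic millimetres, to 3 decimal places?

Volume = 19734.895 mm³

Profile (r,z), 5 vertices: (4,6) (6,0.5) (17.5,16) (19.5,38) (6.5,32)
edge 0: (4,6)→(6,0.5)  cross = 4·0.5 − 6·6 = -34.0000; (r_i+r_j)·cross = 10·-34.0000 = -340.0000
edge 1: (6,0.5)→(17.5,16)  cross = 6·16 − 17.5·0.5 = 87.2500; (r_i+r_j)·cross = 23.5·87.2500 = 2050.3750
edge 2: (17.5,16)→(19.5,38)  cross = 17.5·38 − 19.5·16 = 353.0000; (r_i+r_j)·cross = 37·353.0000 = 13061.0000
edge 3: (19.5,38)→(6.5,32)  cross = 19.5·32 − 6.5·38 = 377.0000; (r_i+r_j)·cross = 26·377.0000 = 9802.0000
edge 4: (6.5,32)→(4,6)  cross = 6.5·6 − 4·32 = -89.0000; (r_i+r_j)·cross = 10.5·-89.0000 = -934.5000
Σcross = 694.2500 → A = |Σcross|/2 = 347.1250 mm²
Σ(r_i+r_j)·cross = 23638.8750 → first moment M = |Σ|/6 = 3939.8125
R_c = M/A = 3939.8125/347.1250 = 11.3498 mm
θ = 287° = 5.009095 rad
V = θ·R_c·A = 5.009095·11.3498·347.1250 = 19734.895 mm³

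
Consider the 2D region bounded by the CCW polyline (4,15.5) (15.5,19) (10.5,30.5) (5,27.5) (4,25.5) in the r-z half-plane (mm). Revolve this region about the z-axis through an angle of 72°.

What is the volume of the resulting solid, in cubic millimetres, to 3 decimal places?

Volume = 1225.431 mm³

Profile (r,z), 5 vertices: (4,15.5) (15.5,19) (10.5,30.5) (5,27.5) (4,25.5)
edge 0: (4,15.5)→(15.5,19)  cross = 4·19 − 15.5·15.5 = -164.2500; (r_i+r_j)·cross = 19.5·-164.2500 = -3202.8750
edge 1: (15.5,19)→(10.5,30.5)  cross = 15.5·30.5 − 10.5·19 = 273.2500; (r_i+r_j)·cross = 26·273.2500 = 7104.5000
edge 2: (10.5,30.5)→(5,27.5)  cross = 10.5·27.5 − 5·30.5 = 136.2500; (r_i+r_j)·cross = 15.5·136.2500 = 2111.8750
edge 3: (5,27.5)→(4,25.5)  cross = 5·25.5 − 4·27.5 = 17.5000; (r_i+r_j)·cross = 9·17.5000 = 157.5000
edge 4: (4,25.5)→(4,15.5)  cross = 4·15.5 − 4·25.5 = -40.0000; (r_i+r_j)·cross = 8·-40.0000 = -320.0000
Σcross = 222.7500 → A = |Σcross|/2 = 111.3750 mm²
Σ(r_i+r_j)·cross = 5851.0000 → first moment M = |Σ|/6 = 975.1667
R_c = M/A = 975.1667/111.3750 = 8.7557 mm
θ = 72° = 1.256637 rad
V = θ·R_c·A = 1.256637·8.7557·111.3750 = 1225.431 mm³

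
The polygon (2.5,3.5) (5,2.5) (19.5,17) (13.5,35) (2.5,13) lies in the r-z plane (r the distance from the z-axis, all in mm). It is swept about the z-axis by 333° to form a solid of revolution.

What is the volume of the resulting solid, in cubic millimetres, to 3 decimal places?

Profile (r,z), 5 vertices: (2.5,3.5) (5,2.5) (19.5,17) (13.5,35) (2.5,13)
edge 0: (2.5,3.5)→(5,2.5)  cross = 2.5·2.5 − 5·3.5 = -11.2500; (r_i+r_j)·cross = 7.5·-11.2500 = -84.3750
edge 1: (5,2.5)→(19.5,17)  cross = 5·17 − 19.5·2.5 = 36.2500; (r_i+r_j)·cross = 24.5·36.2500 = 888.1250
edge 2: (19.5,17)→(13.5,35)  cross = 19.5·35 − 13.5·17 = 453.0000; (r_i+r_j)·cross = 33·453.0000 = 14949.0000
edge 3: (13.5,35)→(2.5,13)  cross = 13.5·13 − 2.5·35 = 88.0000; (r_i+r_j)·cross = 16·88.0000 = 1408.0000
edge 4: (2.5,13)→(2.5,3.5)  cross = 2.5·3.5 − 2.5·13 = -23.7500; (r_i+r_j)·cross = 5·-23.7500 = -118.7500
Σcross = 542.2500 → A = |Σcross|/2 = 271.1250 mm²
Σ(r_i+r_j)·cross = 17042.0000 → first moment M = |Σ|/6 = 2840.3333
R_c = M/A = 2840.3333/271.1250 = 10.4761 mm
θ = 333° = 5.811946 rad
V = θ·R_c·A = 5.811946·10.4761·271.1250 = 16507.865 mm³

Volume = 16507.865 mm³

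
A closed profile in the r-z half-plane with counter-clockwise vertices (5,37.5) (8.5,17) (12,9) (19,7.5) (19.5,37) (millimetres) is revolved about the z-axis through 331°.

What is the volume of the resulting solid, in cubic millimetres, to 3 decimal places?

Volume = 25551.486 mm³

Profile (r,z), 5 vertices: (5,37.5) (8.5,17) (12,9) (19,7.5) (19.5,37)
edge 0: (5,37.5)→(8.5,17)  cross = 5·17 − 8.5·37.5 = -233.7500; (r_i+r_j)·cross = 13.5·-233.7500 = -3155.6250
edge 1: (8.5,17)→(12,9)  cross = 8.5·9 − 12·17 = -127.5000; (r_i+r_j)·cross = 20.5·-127.5000 = -2613.7500
edge 2: (12,9)→(19,7.5)  cross = 12·7.5 − 19·9 = -81.0000; (r_i+r_j)·cross = 31·-81.0000 = -2511.0000
edge 3: (19,7.5)→(19.5,37)  cross = 19·37 − 19.5·7.5 = 556.7500; (r_i+r_j)·cross = 38.5·556.7500 = 21434.8750
edge 4: (19.5,37)→(5,37.5)  cross = 19.5·37.5 − 5·37 = 546.2500; (r_i+r_j)·cross = 24.5·546.2500 = 13383.1250
Σcross = 660.7500 → A = |Σcross|/2 = 330.3750 mm²
Σ(r_i+r_j)·cross = 26537.6250 → first moment M = |Σ|/6 = 4422.9375
R_c = M/A = 4422.9375/330.3750 = 13.3876 mm
θ = 331° = 5.777040 rad
V = θ·R_c·A = 5.777040·13.3876·330.3750 = 25551.486 mm³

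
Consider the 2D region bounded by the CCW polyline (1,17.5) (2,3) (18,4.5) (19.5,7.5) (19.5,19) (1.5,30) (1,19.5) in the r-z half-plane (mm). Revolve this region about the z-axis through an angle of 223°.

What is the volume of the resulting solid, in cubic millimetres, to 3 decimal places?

Profile (r,z), 7 vertices: (1,17.5) (2,3) (18,4.5) (19.5,7.5) (19.5,19) (1.5,30) (1,19.5)
edge 0: (1,17.5)→(2,3)  cross = 1·3 − 2·17.5 = -32.0000; (r_i+r_j)·cross = 3·-32.0000 = -96.0000
edge 1: (2,3)→(18,4.5)  cross = 2·4.5 − 18·3 = -45.0000; (r_i+r_j)·cross = 20·-45.0000 = -900.0000
edge 2: (18,4.5)→(19.5,7.5)  cross = 18·7.5 − 19.5·4.5 = 47.2500; (r_i+r_j)·cross = 37.5·47.2500 = 1771.8750
edge 3: (19.5,7.5)→(19.5,19)  cross = 19.5·19 − 19.5·7.5 = 224.2500; (r_i+r_j)·cross = 39·224.2500 = 8745.7500
edge 4: (19.5,19)→(1.5,30)  cross = 19.5·30 − 1.5·19 = 556.5000; (r_i+r_j)·cross = 21·556.5000 = 11686.5000
edge 5: (1.5,30)→(1,19.5)  cross = 1.5·19.5 − 1·30 = -0.7500; (r_i+r_j)·cross = 2.5·-0.7500 = -1.8750
edge 6: (1,19.5)→(1,17.5)  cross = 1·17.5 − 1·19.5 = -2.0000; (r_i+r_j)·cross = 2·-2.0000 = -4.0000
Σcross = 748.2500 → A = |Σcross|/2 = 374.1250 mm²
Σ(r_i+r_j)·cross = 21202.2500 → first moment M = |Σ|/6 = 3533.7083
R_c = M/A = 3533.7083/374.1250 = 9.4453 mm
θ = 223° = 3.892084 rad
V = θ·R_c·A = 3.892084·9.4453·374.1250 = 13753.490 mm³

Volume = 13753.490 mm³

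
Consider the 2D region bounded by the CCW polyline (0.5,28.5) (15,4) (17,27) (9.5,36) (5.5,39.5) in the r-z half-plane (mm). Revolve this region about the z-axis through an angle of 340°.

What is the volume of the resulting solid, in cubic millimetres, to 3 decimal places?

Volume = 16902.598 mm³

Profile (r,z), 5 vertices: (0.5,28.5) (15,4) (17,27) (9.5,36) (5.5,39.5)
edge 0: (0.5,28.5)→(15,4)  cross = 0.5·4 − 15·28.5 = -425.5000; (r_i+r_j)·cross = 15.5·-425.5000 = -6595.2500
edge 1: (15,4)→(17,27)  cross = 15·27 − 17·4 = 337.0000; (r_i+r_j)·cross = 32·337.0000 = 10784.0000
edge 2: (17,27)→(9.5,36)  cross = 17·36 − 9.5·27 = 355.5000; (r_i+r_j)·cross = 26.5·355.5000 = 9420.7500
edge 3: (9.5,36)→(5.5,39.5)  cross = 9.5·39.5 − 5.5·36 = 177.2500; (r_i+r_j)·cross = 15·177.2500 = 2658.7500
edge 4: (5.5,39.5)→(0.5,28.5)  cross = 5.5·28.5 − 0.5·39.5 = 137.0000; (r_i+r_j)·cross = 6·137.0000 = 822.0000
Σcross = 581.2500 → A = |Σcross|/2 = 290.6250 mm²
Σ(r_i+r_j)·cross = 17090.2500 → first moment M = |Σ|/6 = 2848.3750
R_c = M/A = 2848.3750/290.6250 = 9.8009 mm
θ = 340° = 5.934119 rad
V = θ·R_c·A = 5.934119·9.8009·290.6250 = 16902.598 mm³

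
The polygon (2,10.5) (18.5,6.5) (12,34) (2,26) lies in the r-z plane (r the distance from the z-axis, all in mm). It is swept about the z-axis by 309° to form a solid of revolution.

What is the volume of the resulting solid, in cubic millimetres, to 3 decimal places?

Volume = 14724.759 mm³

Profile (r,z), 4 vertices: (2,10.5) (18.5,6.5) (12,34) (2,26)
edge 0: (2,10.5)→(18.5,6.5)  cross = 2·6.5 − 18.5·10.5 = -181.2500; (r_i+r_j)·cross = 20.5·-181.2500 = -3715.6250
edge 1: (18.5,6.5)→(12,34)  cross = 18.5·34 − 12·6.5 = 551.0000; (r_i+r_j)·cross = 30.5·551.0000 = 16805.5000
edge 2: (12,34)→(2,26)  cross = 12·26 − 2·34 = 244.0000; (r_i+r_j)·cross = 14·244.0000 = 3416.0000
edge 3: (2,26)→(2,10.5)  cross = 2·10.5 − 2·26 = -31.0000; (r_i+r_j)·cross = 4·-31.0000 = -124.0000
Σcross = 582.7500 → A = |Σcross|/2 = 291.3750 mm²
Σ(r_i+r_j)·cross = 16381.8750 → first moment M = |Σ|/6 = 2730.3125
R_c = M/A = 2730.3125/291.3750 = 9.3704 mm
θ = 309° = 5.393067 rad
V = θ·R_c·A = 5.393067·9.3704·291.3750 = 14724.759 mm³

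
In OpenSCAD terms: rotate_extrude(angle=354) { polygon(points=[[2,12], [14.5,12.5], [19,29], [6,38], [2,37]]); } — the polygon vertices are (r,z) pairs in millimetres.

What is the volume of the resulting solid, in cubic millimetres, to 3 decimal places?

Profile (r,z), 5 vertices: (2,12) (14.5,12.5) (19,29) (6,38) (2,37)
edge 0: (2,12)→(14.5,12.5)  cross = 2·12.5 − 14.5·12 = -149.0000; (r_i+r_j)·cross = 16.5·-149.0000 = -2458.5000
edge 1: (14.5,12.5)→(19,29)  cross = 14.5·29 − 19·12.5 = 183.0000; (r_i+r_j)·cross = 33.5·183.0000 = 6130.5000
edge 2: (19,29)→(6,38)  cross = 19·38 − 6·29 = 548.0000; (r_i+r_j)·cross = 25·548.0000 = 13700.0000
edge 3: (6,38)→(2,37)  cross = 6·37 − 2·38 = 146.0000; (r_i+r_j)·cross = 8·146.0000 = 1168.0000
edge 4: (2,37)→(2,12)  cross = 2·12 − 2·37 = -50.0000; (r_i+r_j)·cross = 4·-50.0000 = -200.0000
Σcross = 678.0000 → A = |Σcross|/2 = 339.0000 mm²
Σ(r_i+r_j)·cross = 18340.0000 → first moment M = |Σ|/6 = 3056.6667
R_c = M/A = 3056.6667/339.0000 = 9.0167 mm
θ = 354° = 6.178466 rad
V = θ·R_c·A = 6.178466·9.0167·339.0000 = 18885.510 mm³

Volume = 18885.510 mm³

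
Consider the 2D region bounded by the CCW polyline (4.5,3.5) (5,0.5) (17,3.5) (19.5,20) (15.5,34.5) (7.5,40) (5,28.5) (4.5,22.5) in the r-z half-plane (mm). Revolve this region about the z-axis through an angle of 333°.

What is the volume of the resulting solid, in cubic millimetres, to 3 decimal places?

Volume = 29282.281 mm³

Profile (r,z), 8 vertices: (4.5,3.5) (5,0.5) (17,3.5) (19.5,20) (15.5,34.5) (7.5,40) (5,28.5) (4.5,22.5)
edge 0: (4.5,3.5)→(5,0.5)  cross = 4.5·0.5 − 5·3.5 = -15.2500; (r_i+r_j)·cross = 9.5·-15.2500 = -144.8750
edge 1: (5,0.5)→(17,3.5)  cross = 5·3.5 − 17·0.5 = 9.0000; (r_i+r_j)·cross = 22·9.0000 = 198.0000
edge 2: (17,3.5)→(19.5,20)  cross = 17·20 − 19.5·3.5 = 271.7500; (r_i+r_j)·cross = 36.5·271.7500 = 9918.8750
edge 3: (19.5,20)→(15.5,34.5)  cross = 19.5·34.5 − 15.5·20 = 362.7500; (r_i+r_j)·cross = 35·362.7500 = 12696.2500
edge 4: (15.5,34.5)→(7.5,40)  cross = 15.5·40 − 7.5·34.5 = 361.2500; (r_i+r_j)·cross = 23·361.2500 = 8308.7500
edge 5: (7.5,40)→(5,28.5)  cross = 7.5·28.5 − 5·40 = 13.7500; (r_i+r_j)·cross = 12.5·13.7500 = 171.8750
edge 6: (5,28.5)→(4.5,22.5)  cross = 5·22.5 − 4.5·28.5 = -15.7500; (r_i+r_j)·cross = 9.5·-15.7500 = -149.6250
edge 7: (4.5,22.5)→(4.5,3.5)  cross = 4.5·3.5 − 4.5·22.5 = -85.5000; (r_i+r_j)·cross = 9·-85.5000 = -769.5000
Σcross = 902.0000 → A = |Σcross|/2 = 451.0000 mm²
Σ(r_i+r_j)·cross = 30229.7500 → first moment M = |Σ|/6 = 5038.2917
R_c = M/A = 5038.2917/451.0000 = 11.1714 mm
θ = 333° = 5.811946 rad
V = θ·R_c·A = 5.811946·11.1714·451.0000 = 29282.281 mm³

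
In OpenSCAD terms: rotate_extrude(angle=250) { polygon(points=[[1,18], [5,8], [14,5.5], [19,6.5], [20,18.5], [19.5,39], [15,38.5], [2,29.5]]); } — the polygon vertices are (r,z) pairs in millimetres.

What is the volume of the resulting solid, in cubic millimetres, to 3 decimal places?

Volume = 25167.102 mm³

Profile (r,z), 8 vertices: (1,18) (5,8) (14,5.5) (19,6.5) (20,18.5) (19.5,39) (15,38.5) (2,29.5)
edge 0: (1,18)→(5,8)  cross = 1·8 − 5·18 = -82.0000; (r_i+r_j)·cross = 6·-82.0000 = -492.0000
edge 1: (5,8)→(14,5.5)  cross = 5·5.5 − 14·8 = -84.5000; (r_i+r_j)·cross = 19·-84.5000 = -1605.5000
edge 2: (14,5.5)→(19,6.5)  cross = 14·6.5 − 19·5.5 = -13.5000; (r_i+r_j)·cross = 33·-13.5000 = -445.5000
edge 3: (19,6.5)→(20,18.5)  cross = 19·18.5 − 20·6.5 = 221.5000; (r_i+r_j)·cross = 39·221.5000 = 8638.5000
edge 4: (20,18.5)→(19.5,39)  cross = 20·39 − 19.5·18.5 = 419.2500; (r_i+r_j)·cross = 39.5·419.2500 = 16560.3750
edge 5: (19.5,39)→(15,38.5)  cross = 19.5·38.5 − 15·39 = 165.7500; (r_i+r_j)·cross = 34.5·165.7500 = 5718.3750
edge 6: (15,38.5)→(2,29.5)  cross = 15·29.5 − 2·38.5 = 365.5000; (r_i+r_j)·cross = 17·365.5000 = 6213.5000
edge 7: (2,29.5)→(1,18)  cross = 2·18 − 1·29.5 = 6.5000; (r_i+r_j)·cross = 3·6.5000 = 19.5000
Σcross = 998.5000 → A = |Σcross|/2 = 499.2500 mm²
Σ(r_i+r_j)·cross = 34607.2500 → first moment M = |Σ|/6 = 5767.8750
R_c = M/A = 5767.8750/499.2500 = 11.5531 mm
θ = 250° = 4.363323 rad
V = θ·R_c·A = 4.363323·11.5531·499.2500 = 25167.102 mm³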